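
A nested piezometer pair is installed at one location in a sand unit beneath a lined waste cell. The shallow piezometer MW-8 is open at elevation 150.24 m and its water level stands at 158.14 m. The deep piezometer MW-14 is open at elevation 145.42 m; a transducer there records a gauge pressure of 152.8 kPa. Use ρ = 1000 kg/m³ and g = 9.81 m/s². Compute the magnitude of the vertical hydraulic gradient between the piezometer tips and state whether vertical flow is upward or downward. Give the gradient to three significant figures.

Total head at MW-8: h = 158.14 m (water level in the standpipe).
Pressure head at MW-14: ψ = P/(ρg) = 152.8×1000 / (1000 × 9.81) = 15.58 m.
Total head at MW-14: h = z + ψ = 145.42 + 15.58 = 161.00 m.
Δh = h(MW-8) − h(MW-14) = 158.14 − 161.00 = -2.86 m.
Vertical separation Δz = 150.24 − 145.42 = 4.82 m.
|i_v| = |Δh| / Δz = 2.86 / 4.82 = 0.593.
Head is higher in the deep piezometer, so vertical flow is upward (discharge condition).

|i_v| ≈ 0.593; vertical flow is upward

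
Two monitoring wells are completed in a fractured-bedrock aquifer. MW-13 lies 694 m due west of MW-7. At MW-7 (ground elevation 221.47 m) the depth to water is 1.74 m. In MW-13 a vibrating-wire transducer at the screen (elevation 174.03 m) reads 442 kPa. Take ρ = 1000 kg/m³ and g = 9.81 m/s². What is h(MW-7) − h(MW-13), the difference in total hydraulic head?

Δh ≈ 0.64 m

Total head at MW-7: h = 221.47 − 1.74 = 219.73 m.
Pressure head at MW-13: ψ = P/(ρg) = 442×1000 / (1000 × 9.81) = 45.06 m.
Total head at MW-13: h = z + ψ = 174.03 + 45.06 = 219.09 m.
Head difference: h(MW-7) − h(MW-13) = 219.73 − 219.09 = 0.64 m.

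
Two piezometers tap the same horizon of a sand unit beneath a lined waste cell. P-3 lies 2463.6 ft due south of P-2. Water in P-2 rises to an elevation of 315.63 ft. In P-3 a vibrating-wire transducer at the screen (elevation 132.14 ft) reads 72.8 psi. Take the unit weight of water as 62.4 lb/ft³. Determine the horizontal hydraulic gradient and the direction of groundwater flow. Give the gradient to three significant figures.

i ≈ 0.00629; groundwater flows toward the south

Total head at P-2: h = 315.63 ft (water level in the piezometer is the total head).
Pressure head at P-3: ψ = 144·P/γ = 144 × 72.8 / 62.4 = 168.00 ft.
Total head at P-3: h = z + ψ = 132.14 + 168.00 = 300.14 ft.
Head difference: h(P-2) − h(P-3) = 315.63 − 300.14 = 15.49 ft.
Hydraulic gradient: i = |Δh| / L = 15.49 / 2463.6 = 0.00629.
Flow is from higher to lower head: from P-2 toward P-3, i.e. toward the south.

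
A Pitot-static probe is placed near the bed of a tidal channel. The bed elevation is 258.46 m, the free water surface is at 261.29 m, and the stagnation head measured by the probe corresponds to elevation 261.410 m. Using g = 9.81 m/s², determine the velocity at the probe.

Near the bed, under hydrostatic conditions, the piezometric head (z + ψ) equals the free-surface elevation, 261.29 m.
Velocity head = total − piezometric = 261.410 − 261.29 = 0.120 m.
v = √(2g·h_v) = √(2 × 9.81 × 0.120) = 1.53 m/s.

v ≈ 1.53 m/s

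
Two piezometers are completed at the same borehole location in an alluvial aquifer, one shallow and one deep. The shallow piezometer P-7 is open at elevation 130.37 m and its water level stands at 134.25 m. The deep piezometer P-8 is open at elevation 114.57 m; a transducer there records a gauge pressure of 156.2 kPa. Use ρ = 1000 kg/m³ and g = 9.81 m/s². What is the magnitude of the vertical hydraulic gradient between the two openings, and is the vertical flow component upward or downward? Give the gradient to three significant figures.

|i_v| ≈ 0.238; vertical flow is downward

Total head at P-7: h = 134.25 m (water level in the standpipe).
Pressure head at P-8: ψ = P/(ρg) = 156.2×1000 / (1000 × 9.81) = 15.92 m.
Total head at P-8: h = z + ψ = 114.57 + 15.92 = 130.49 m.
Δh = h(P-7) − h(P-8) = 134.25 − 130.49 = 3.76 m.
Vertical separation Δz = 130.37 − 114.57 = 15.80 m.
|i_v| = |Δh| / Δz = 3.76 / 15.80 = 0.238.
Head is higher in the shallow piezometer, so vertical flow is downward (recharge condition).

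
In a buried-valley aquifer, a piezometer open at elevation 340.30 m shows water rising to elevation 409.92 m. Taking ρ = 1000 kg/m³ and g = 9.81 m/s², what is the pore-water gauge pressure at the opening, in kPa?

P ≈ 683 kPa

Pressure head ψ = h − z = 409.92 − 340.30 = 69.62 m.
P = ρgψ = 1000 × 9.81 × 69.62 = 682972 Pa ≈ 683 kPa.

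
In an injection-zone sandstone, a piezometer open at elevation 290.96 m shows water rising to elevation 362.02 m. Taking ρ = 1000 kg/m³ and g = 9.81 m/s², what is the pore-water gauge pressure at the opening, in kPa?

P ≈ 697 kPa

Pressure head ψ = h − z = 362.02 − 290.96 = 71.06 m.
P = ρgψ = 1000 × 9.81 × 71.06 = 697099 Pa ≈ 697 kPa.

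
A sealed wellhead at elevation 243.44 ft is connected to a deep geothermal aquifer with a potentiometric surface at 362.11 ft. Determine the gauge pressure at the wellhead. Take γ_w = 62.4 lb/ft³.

P ≈ 51.4 psi

Head above the cap: Δh = 362.11 − 243.44 = 118.67 ft.
P = γΔh/144 = 62.4 × 118.67 / 144 = 51.4 psi.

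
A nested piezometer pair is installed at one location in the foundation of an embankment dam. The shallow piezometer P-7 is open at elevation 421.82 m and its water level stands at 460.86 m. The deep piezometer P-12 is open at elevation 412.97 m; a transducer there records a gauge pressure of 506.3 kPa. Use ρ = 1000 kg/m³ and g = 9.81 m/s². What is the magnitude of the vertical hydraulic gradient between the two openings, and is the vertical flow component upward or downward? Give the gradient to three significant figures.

Total head at P-7: h = 460.86 m (water level in the standpipe).
Pressure head at P-12: ψ = P/(ρg) = 506.3×1000 / (1000 × 9.81) = 51.61 m.
Total head at P-12: h = z + ψ = 412.97 + 51.61 = 464.58 m.
Δh = h(P-7) − h(P-12) = 460.86 − 464.58 = -3.72 m.
Vertical separation Δz = 421.82 − 412.97 = 8.85 m.
|i_v| = |Δh| / Δz = 3.72 / 8.85 = 0.420.
Head is higher in the deep piezometer, so vertical flow is upward (discharge condition).

|i_v| ≈ 0.420; vertical flow is upward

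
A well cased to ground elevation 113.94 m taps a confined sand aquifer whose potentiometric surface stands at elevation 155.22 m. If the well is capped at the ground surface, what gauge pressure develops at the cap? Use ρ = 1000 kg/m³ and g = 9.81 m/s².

Head above the cap: Δh = 155.22 − 113.94 = 41.28 m.
P = ρgΔh = 1000 × 9.81 × 41.28 = 404957 Pa ≈ 405 kPa.

P ≈ 405 kPa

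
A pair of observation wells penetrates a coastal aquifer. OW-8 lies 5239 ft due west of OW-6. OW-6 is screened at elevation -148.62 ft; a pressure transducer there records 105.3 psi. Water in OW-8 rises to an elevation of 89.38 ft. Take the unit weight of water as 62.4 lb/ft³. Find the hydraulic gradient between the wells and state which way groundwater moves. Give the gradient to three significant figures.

i ≈ 0.000954; groundwater flows toward the west

Pressure head at OW-6: ψ = 144·P/γ = 144 × 105.3 / 62.4 = 243.00 ft.
Total head at OW-6: h = z + ψ = -148.62 + 243.00 = 94.38 ft.
Total head at OW-8: h = 89.38 ft (water level in the piezometer is the total head).
Head difference: h(OW-6) − h(OW-8) = 94.38 − 89.38 = 5.00 ft.
Hydraulic gradient: i = |Δh| / L = 5.00 / 5239 = 0.000954.
Flow is from higher to lower head: from OW-6 toward OW-8, i.e. toward the west.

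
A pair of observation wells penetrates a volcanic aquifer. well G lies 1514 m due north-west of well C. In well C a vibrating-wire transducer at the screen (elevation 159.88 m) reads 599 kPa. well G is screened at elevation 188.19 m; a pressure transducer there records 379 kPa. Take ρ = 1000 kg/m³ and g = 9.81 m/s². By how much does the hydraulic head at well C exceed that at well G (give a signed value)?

Pressure head at well C: ψ = P/(ρg) = 599×1000 / (1000 × 9.81) = 61.06 m.
Total head at well C: h = z + ψ = 159.88 + 61.06 = 220.94 m.
Pressure head at well G: ψ = P/(ρg) = 379×1000 / (1000 × 9.81) = 38.63 m.
Total head at well G: h = z + ψ = 188.19 + 38.63 = 226.82 m.
Head difference: h(well C) − h(well G) = 220.94 − 226.82 = -5.88 m.

Δh ≈ -5.88 m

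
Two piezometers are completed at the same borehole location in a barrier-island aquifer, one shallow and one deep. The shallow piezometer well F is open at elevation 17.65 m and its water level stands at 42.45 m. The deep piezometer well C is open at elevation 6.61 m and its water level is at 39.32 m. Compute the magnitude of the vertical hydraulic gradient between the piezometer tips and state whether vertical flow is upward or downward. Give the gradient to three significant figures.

Total head at well F: h = 42.45 m (water level in the standpipe).
Total head at well C: h = 39.32 m.
Δh = h(well F) − h(well C) = 42.45 − 39.32 = 3.13 m.
Vertical separation Δz = 17.65 − 6.61 = 11.04 m.
|i_v| = |Δh| / Δz = 3.13 / 11.04 = 0.284.
Head is higher in the shallow piezometer, so vertical flow is downward (recharge condition).

|i_v| ≈ 0.284; vertical flow is downward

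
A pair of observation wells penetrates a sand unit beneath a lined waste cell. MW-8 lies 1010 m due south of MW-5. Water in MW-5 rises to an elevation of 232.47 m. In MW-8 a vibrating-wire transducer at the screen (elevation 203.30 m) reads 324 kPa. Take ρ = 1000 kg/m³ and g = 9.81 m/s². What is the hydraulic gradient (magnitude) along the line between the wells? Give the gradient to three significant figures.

Total head at MW-5: h = 232.47 m (water level in the piezometer is the total head).
Pressure head at MW-8: ψ = P/(ρg) = 324×1000 / (1000 × 9.81) = 33.03 m.
Total head at MW-8: h = z + ψ = 203.30 + 33.03 = 236.33 m.
Head difference: h(MW-5) − h(MW-8) = 232.47 − 236.33 = -3.86 m.
Hydraulic gradient: i = |Δh| / L = 3.86 / 1010 = 0.00382.

i ≈ 0.00382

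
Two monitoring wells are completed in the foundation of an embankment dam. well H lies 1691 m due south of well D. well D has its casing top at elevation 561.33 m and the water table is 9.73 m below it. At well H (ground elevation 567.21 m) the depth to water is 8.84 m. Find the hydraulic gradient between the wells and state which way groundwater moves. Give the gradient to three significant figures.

i ≈ 0.00400; groundwater flows toward the north

Total head at well D: h = 561.33 − 9.73 = 551.60 m.
Total head at well H: h = 567.21 − 8.84 = 558.37 m.
Head difference: h(well D) − h(well H) = 551.60 − 558.37 = -6.77 m.
Hydraulic gradient: i = |Δh| / L = 6.77 / 1691 = 0.00400.
Flow is from higher to lower head: from well H toward well D, i.e. toward the north.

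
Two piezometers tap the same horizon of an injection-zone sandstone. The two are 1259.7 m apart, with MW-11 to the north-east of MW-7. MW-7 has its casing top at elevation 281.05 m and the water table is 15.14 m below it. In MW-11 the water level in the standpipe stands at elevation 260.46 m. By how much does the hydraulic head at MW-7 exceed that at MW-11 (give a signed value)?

Total head at MW-7: h = 281.05 − 15.14 = 265.91 m.
Total head at MW-11: h = 260.46 m (water level in the piezometer is the total head).
Head difference: h(MW-7) − h(MW-11) = 265.91 − 260.46 = 5.45 m.

Δh ≈ 5.45 m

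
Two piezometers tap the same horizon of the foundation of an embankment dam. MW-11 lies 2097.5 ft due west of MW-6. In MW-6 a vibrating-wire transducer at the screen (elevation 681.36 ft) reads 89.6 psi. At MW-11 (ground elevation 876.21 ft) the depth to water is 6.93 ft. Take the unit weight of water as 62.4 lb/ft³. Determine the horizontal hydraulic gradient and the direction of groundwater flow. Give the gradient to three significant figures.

Pressure head at MW-6: ψ = 144·P/γ = 144 × 89.6 / 62.4 = 206.77 ft.
Total head at MW-6: h = z + ψ = 681.36 + 206.77 = 888.13 ft.
Total head at MW-11: h = 876.21 − 6.93 = 869.28 ft.
Head difference: h(MW-6) − h(MW-11) = 888.13 − 869.28 = 18.85 ft.
Hydraulic gradient: i = |Δh| / L = 18.85 / 2097.5 = 0.00899.
Flow is from higher to lower head: from MW-6 toward MW-11, i.e. toward the west.

i ≈ 0.00899; groundwater flows toward the west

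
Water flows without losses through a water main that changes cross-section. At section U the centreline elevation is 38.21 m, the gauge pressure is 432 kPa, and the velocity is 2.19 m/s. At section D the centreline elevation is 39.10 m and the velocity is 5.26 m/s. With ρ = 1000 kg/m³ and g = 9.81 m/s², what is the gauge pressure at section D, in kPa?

P₂ ≈ 412 kPa

Pressure head at U: ψ₁ = P₁/(ρg) = 432×1000 / (1000 × 9.81) = 44.04 m.
Velocity heads: v₁²/2g = 2.19²/19.62 = 0.244 m; v₂²/2g = 5.26²/19.62 = 1.410 m.
Total head H = z₁ + ψ₁ + v₁²/2g = 38.21 + 44.04 + 0.244 = 82.49 m.
ψ₂ = H − z₂ − v₂²/2g = 82.49 − 39.10 − 1.410 = 41.98 m.
P₂ = ρgψ₂ = 1000 × 9.81 × 41.98 ≈ 412 kPa.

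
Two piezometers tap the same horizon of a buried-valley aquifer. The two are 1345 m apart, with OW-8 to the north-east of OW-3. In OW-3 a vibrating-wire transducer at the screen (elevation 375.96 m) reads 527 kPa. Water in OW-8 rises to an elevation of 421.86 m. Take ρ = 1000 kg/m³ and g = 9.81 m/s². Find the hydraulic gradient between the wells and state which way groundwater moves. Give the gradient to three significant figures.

i ≈ 0.00581; groundwater flows toward the north-east

Pressure head at OW-3: ψ = P/(ρg) = 527×1000 / (1000 × 9.81) = 53.72 m.
Total head at OW-3: h = z + ψ = 375.96 + 53.72 = 429.68 m.
Total head at OW-8: h = 421.86 m (water level in the piezometer is the total head).
Head difference: h(OW-3) − h(OW-8) = 429.68 − 421.86 = 7.82 m.
Hydraulic gradient: i = |Δh| / L = 7.82 / 1345 = 0.00581.
Flow is from higher to lower head: from OW-3 toward OW-8, i.e. toward the north-east.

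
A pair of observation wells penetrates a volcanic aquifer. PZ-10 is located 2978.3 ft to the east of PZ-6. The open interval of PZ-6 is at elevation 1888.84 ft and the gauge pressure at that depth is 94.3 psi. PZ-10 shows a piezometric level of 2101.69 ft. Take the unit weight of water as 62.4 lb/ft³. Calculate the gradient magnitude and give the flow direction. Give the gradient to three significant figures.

Pressure head at PZ-6: ψ = 144·P/γ = 144 × 94.3 / 62.4 = 217.62 ft.
Total head at PZ-6: h = z + ψ = 1888.84 + 217.62 = 2106.46 ft.
Total head at PZ-10: h = 2101.69 ft (water level in the piezometer is the total head).
Head difference: h(PZ-6) − h(PZ-10) = 2106.46 − 2101.69 = 4.77 ft.
Hydraulic gradient: i = |Δh| / L = 4.77 / 2978.3 = 0.00160.
Flow is from higher to lower head: from PZ-6 toward PZ-10, i.e. toward the east.

i ≈ 0.00160; groundwater flows toward the east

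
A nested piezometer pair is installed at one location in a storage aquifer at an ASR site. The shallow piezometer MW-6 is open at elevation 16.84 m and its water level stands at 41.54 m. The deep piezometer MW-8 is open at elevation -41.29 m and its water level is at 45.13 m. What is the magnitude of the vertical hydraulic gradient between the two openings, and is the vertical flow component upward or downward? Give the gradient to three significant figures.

Total head at MW-6: h = 41.54 m (water level in the standpipe).
Total head at MW-8: h = 45.13 m.
Δh = h(MW-6) − h(MW-8) = 41.54 − 45.13 = -3.59 m.
Vertical separation Δz = 16.84 − (-41.29) = 58.13 m.
|i_v| = |Δh| / Δz = 3.59 / 58.13 = 0.0618.
Head is higher in the deep piezometer, so vertical flow is upward (discharge condition).

|i_v| ≈ 0.0618; vertical flow is upward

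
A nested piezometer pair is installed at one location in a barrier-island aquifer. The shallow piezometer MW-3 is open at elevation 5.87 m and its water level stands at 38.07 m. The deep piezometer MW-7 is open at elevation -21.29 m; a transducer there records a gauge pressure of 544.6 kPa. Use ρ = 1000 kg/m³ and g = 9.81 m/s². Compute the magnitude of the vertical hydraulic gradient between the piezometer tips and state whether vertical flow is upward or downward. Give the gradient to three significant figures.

|i_v| ≈ 0.142; vertical flow is downward

Total head at MW-3: h = 38.07 m (water level in the standpipe).
Pressure head at MW-7: ψ = P/(ρg) = 544.6×1000 / (1000 × 9.81) = 55.51 m.
Total head at MW-7: h = z + ψ = -21.29 + 55.51 = 34.22 m.
Δh = h(MW-3) − h(MW-7) = 38.07 − 34.22 = 3.85 m.
Vertical separation Δz = 5.87 − (-21.29) = 27.16 m.
|i_v| = |Δh| / Δz = 3.85 / 27.16 = 0.142.
Head is higher in the shallow piezometer, so vertical flow is downward (recharge condition).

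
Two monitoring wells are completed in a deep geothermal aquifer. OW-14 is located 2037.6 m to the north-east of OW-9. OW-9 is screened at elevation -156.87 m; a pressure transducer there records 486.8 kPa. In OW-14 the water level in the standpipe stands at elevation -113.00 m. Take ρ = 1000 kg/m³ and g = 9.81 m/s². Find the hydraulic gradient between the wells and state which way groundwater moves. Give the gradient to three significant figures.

i ≈ 0.00282; groundwater flows toward the north-east

Pressure head at OW-9: ψ = P/(ρg) = 486.8×1000 / (1000 × 9.81) = 49.62 m.
Total head at OW-9: h = z + ψ = -156.87 + 49.62 = -107.25 m.
Total head at OW-14: h = -113.00 m (water level in the piezometer is the total head).
Head difference: h(OW-9) − h(OW-14) = -107.25 − (-113.00) = 5.75 m.
Hydraulic gradient: i = |Δh| / L = 5.75 / 2037.6 = 0.00282.
Flow is from higher to lower head: from OW-9 toward OW-14, i.e. toward the north-east.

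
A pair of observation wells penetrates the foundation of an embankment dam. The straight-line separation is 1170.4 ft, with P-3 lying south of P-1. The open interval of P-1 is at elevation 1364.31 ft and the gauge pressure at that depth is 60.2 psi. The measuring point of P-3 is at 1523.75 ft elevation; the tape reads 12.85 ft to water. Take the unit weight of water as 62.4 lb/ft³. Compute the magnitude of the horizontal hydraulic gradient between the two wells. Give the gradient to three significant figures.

Pressure head at P-1: ψ = 144·P/γ = 144 × 60.2 / 62.4 = 138.92 ft.
Total head at P-1: h = z + ψ = 1364.31 + 138.92 = 1503.23 ft.
Total head at P-3: h = 1523.75 − 12.85 = 1510.90 ft.
Head difference: h(P-1) − h(P-3) = 1503.23 − 1510.90 = -7.67 ft.
Hydraulic gradient: i = |Δh| / L = 7.67 / 1170.4 = 0.00655.

i ≈ 0.00655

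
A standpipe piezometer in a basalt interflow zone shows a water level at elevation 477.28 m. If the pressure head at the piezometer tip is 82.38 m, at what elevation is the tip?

z ≈ 394.90 m

z = h − ψ = 477.28 − 82.38 = 394.90 m.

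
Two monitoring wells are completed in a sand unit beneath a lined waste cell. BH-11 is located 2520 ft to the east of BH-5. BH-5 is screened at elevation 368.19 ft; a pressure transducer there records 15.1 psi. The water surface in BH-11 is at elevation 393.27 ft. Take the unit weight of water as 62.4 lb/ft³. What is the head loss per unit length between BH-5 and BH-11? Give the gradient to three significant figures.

i ≈ 0.00388 ft/ft

Pressure head at BH-5: ψ = 144·P/γ = 144 × 15.1 / 62.4 = 34.85 ft.
Total head at BH-5: h = z + ψ = 368.19 + 34.85 = 403.04 ft.
Total head at BH-11: h = 393.27 ft (water level in the piezometer is the total head).
Head difference: h(BH-5) − h(BH-11) = 403.04 − 393.27 = 9.77 ft.
Hydraulic gradient: i = |Δh| / L = 9.77 / 2520 = 0.00388.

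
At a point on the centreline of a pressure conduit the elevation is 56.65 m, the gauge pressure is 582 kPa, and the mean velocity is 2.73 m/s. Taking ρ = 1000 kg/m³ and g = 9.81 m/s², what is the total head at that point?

Pressure head ψ = P/(ρg) = 582×1000 / (1000 × 9.81) = 59.33 m.
Velocity head = v²/(2g) = 2.73² / (2 × 9.81) = 0.380 m.
h = z + ψ + v²/(2g) = 56.65 + 59.33 + 0.380 = 116.36 m.

h ≈ 116.36 m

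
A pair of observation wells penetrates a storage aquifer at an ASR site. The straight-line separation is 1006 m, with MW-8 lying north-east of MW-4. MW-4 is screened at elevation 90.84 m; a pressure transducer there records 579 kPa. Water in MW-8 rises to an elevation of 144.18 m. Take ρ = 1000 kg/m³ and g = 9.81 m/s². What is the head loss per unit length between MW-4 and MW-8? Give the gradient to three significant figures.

Pressure head at MW-4: ψ = P/(ρg) = 579×1000 / (1000 × 9.81) = 59.02 m.
Total head at MW-4: h = z + ψ = 90.84 + 59.02 = 149.86 m.
Total head at MW-8: h = 144.18 m (water level in the piezometer is the total head).
Head difference: h(MW-4) − h(MW-8) = 149.86 − 144.18 = 5.68 m.
Hydraulic gradient: i = |Δh| / L = 5.68 / 1006 = 0.00565.

i ≈ 0.00565 m/m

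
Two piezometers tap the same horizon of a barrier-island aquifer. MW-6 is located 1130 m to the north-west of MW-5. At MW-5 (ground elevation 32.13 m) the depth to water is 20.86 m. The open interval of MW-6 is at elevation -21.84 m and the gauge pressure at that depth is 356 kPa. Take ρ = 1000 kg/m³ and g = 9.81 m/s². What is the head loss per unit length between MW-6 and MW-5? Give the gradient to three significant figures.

Total head at MW-5: h = 32.13 − 20.86 = 11.27 m.
Pressure head at MW-6: ψ = P/(ρg) = 356×1000 / (1000 × 9.81) = 36.29 m.
Total head at MW-6: h = z + ψ = -21.84 + 36.29 = 14.45 m.
Head difference: h(MW-5) − h(MW-6) = 11.27 − 14.45 = -3.18 m.
Hydraulic gradient: i = |Δh| / L = 3.18 / 1130 = 0.00281.

i ≈ 0.00281 m/m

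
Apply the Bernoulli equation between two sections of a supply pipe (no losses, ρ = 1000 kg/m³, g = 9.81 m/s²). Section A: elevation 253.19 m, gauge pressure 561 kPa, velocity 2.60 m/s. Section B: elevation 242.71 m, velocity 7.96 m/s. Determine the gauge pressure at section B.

P₂ ≈ 636 kPa

Pressure head at A: ψ₁ = P₁/(ρg) = 561×1000 / (1000 × 9.81) = 57.19 m.
Velocity heads: v₁²/2g = 2.60²/19.62 = 0.345 m; v₂²/2g = 7.96²/19.62 = 3.229 m.
Total head H = z₁ + ψ₁ + v₁²/2g = 253.19 + 57.19 + 0.345 = 310.73 m.
ψ₂ = H − z₂ − v₂²/2g = 310.73 − 242.71 − 3.229 = 64.79 m.
P₂ = ρgψ₂ = 1000 × 9.81 × 64.79 ≈ 636 kPa.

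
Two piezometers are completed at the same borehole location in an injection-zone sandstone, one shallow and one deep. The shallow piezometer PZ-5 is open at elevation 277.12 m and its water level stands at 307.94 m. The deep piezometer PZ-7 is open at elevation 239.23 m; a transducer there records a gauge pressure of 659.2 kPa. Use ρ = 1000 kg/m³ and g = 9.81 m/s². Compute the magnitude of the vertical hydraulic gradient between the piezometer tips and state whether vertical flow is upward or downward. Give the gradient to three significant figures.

Total head at PZ-5: h = 307.94 m (water level in the standpipe).
Pressure head at PZ-7: ψ = P/(ρg) = 659.2×1000 / (1000 × 9.81) = 67.20 m.
Total head at PZ-7: h = z + ψ = 239.23 + 67.20 = 306.43 m.
Δh = h(PZ-5) − h(PZ-7) = 307.94 − 306.43 = 1.51 m.
Vertical separation Δz = 277.12 − 239.23 = 37.89 m.
|i_v| = |Δh| / Δz = 1.51 / 37.89 = 0.0399.
Head is higher in the shallow piezometer, so vertical flow is downward (recharge condition).

|i_v| ≈ 0.0399; vertical flow is downward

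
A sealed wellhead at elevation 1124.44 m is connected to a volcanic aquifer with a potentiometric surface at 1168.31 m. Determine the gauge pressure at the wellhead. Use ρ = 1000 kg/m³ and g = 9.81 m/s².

Head above the cap: Δh = 1168.31 − 1124.44 = 43.87 m.
P = ρgΔh = 1000 × 9.81 × 43.87 = 430365 Pa ≈ 430 kPa.

P ≈ 430 kPa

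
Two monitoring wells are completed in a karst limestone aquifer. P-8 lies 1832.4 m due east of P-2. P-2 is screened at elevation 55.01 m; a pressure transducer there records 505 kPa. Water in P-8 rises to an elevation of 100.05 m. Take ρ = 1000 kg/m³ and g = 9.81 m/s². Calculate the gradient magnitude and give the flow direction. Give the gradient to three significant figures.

i ≈ 0.00351; groundwater flows toward the east

Pressure head at P-2: ψ = P/(ρg) = 505×1000 / (1000 × 9.81) = 51.48 m.
Total head at P-2: h = z + ψ = 55.01 + 51.48 = 106.49 m.
Total head at P-8: h = 100.05 m (water level in the piezometer is the total head).
Head difference: h(P-2) − h(P-8) = 106.49 − 100.05 = 6.44 m.
Hydraulic gradient: i = |Δh| / L = 6.44 / 1832.4 = 0.00351.
Flow is from higher to lower head: from P-2 toward P-8, i.e. toward the east.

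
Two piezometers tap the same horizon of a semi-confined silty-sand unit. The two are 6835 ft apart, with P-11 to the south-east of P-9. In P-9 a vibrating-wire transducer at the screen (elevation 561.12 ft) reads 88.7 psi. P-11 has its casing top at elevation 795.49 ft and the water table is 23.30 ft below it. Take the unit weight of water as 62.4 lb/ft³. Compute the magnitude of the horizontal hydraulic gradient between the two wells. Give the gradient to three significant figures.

Pressure head at P-9: ψ = 144·P/γ = 144 × 88.7 / 62.4 = 204.69 ft.
Total head at P-9: h = z + ψ = 561.12 + 204.69 = 765.81 ft.
Total head at P-11: h = 795.49 − 23.30 = 772.19 ft.
Head difference: h(P-9) − h(P-11) = 765.81 − 772.19 = -6.38 ft.
Hydraulic gradient: i = |Δh| / L = 6.38 / 6835 = 0.000933.

i ≈ 0.000933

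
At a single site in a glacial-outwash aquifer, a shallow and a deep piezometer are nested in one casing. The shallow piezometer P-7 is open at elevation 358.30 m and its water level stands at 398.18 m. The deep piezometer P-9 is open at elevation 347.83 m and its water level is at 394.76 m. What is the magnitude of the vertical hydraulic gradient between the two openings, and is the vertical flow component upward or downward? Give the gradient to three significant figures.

Total head at P-7: h = 398.18 m (water level in the standpipe).
Total head at P-9: h = 394.76 m.
Δh = h(P-7) − h(P-9) = 398.18 − 394.76 = 3.42 m.
Vertical separation Δz = 358.30 − 347.83 = 10.47 m.
|i_v| = |Δh| / Δz = 3.42 / 10.47 = 0.327.
Head is higher in the shallow piezometer, so vertical flow is downward (recharge condition).

|i_v| ≈ 0.327; vertical flow is downward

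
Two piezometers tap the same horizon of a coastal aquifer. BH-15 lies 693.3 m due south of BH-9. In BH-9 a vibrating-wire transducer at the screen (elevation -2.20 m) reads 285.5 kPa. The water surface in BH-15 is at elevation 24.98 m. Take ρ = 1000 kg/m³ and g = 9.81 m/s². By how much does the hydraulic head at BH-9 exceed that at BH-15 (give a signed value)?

Pressure head at BH-9: ψ = P/(ρg) = 285.5×1000 / (1000 × 9.81) = 29.10 m.
Total head at BH-9: h = z + ψ = -2.20 + 29.10 = 26.90 m.
Total head at BH-15: h = 24.98 m (water level in the piezometer is the total head).
Head difference: h(BH-9) − h(BH-15) = 26.90 − 24.98 = 1.92 m.

Δh ≈ 1.92 m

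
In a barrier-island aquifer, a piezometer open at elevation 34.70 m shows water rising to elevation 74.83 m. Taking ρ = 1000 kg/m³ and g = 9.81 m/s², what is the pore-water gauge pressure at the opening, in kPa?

P ≈ 394 kPa

Pressure head ψ = h − z = 74.83 − 34.70 = 40.13 m.
P = ρgψ = 1000 × 9.81 × 40.13 = 393675 Pa ≈ 394 kPa.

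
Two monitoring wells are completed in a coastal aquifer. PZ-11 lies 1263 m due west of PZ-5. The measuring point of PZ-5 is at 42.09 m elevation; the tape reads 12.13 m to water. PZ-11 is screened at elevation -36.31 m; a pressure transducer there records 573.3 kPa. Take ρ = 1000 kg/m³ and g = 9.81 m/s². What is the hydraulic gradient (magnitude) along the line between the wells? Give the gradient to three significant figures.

Total head at PZ-5: h = 42.09 − 12.13 = 29.96 m.
Pressure head at PZ-11: ψ = P/(ρg) = 573.3×1000 / (1000 × 9.81) = 58.44 m.
Total head at PZ-11: h = z + ψ = -36.31 + 58.44 = 22.13 m.
Head difference: h(PZ-5) − h(PZ-11) = 29.96 − 22.13 = 7.83 m.
Hydraulic gradient: i = |Δh| / L = 7.83 / 1263 = 0.00620.

i ≈ 0.00620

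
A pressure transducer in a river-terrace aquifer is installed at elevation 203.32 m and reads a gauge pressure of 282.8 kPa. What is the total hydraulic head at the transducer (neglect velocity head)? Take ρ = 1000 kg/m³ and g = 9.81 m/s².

ψ = P/(ρg) = 282.8×1000 / (1000 × 9.81) = 28.83 m.
h = z + ψ = 203.32 + 28.83 = 232.15 m.

h ≈ 232.15 m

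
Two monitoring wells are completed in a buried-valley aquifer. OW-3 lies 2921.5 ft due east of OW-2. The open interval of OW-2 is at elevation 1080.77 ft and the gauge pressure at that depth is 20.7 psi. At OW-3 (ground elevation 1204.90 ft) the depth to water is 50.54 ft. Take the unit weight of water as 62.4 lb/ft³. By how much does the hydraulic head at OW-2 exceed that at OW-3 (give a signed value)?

Δh ≈ -25.82 ft

Pressure head at OW-2: ψ = 144·P/γ = 144 × 20.7 / 62.4 = 47.77 ft.
Total head at OW-2: h = z + ψ = 1080.77 + 47.77 = 1128.54 ft.
Total head at OW-3: h = 1204.90 − 50.54 = 1154.36 ft.
Head difference: h(OW-2) − h(OW-3) = 1128.54 − 1154.36 = -25.82 ft.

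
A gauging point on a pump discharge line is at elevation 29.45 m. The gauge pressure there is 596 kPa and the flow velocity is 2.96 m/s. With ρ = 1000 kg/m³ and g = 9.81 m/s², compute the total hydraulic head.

Pressure head ψ = P/(ρg) = 596×1000 / (1000 × 9.81) = 60.75 m.
Velocity head = v²/(2g) = 2.96² / (2 × 9.81) = 0.447 m.
h = z + ψ + v²/(2g) = 29.45 + 60.75 + 0.447 = 90.65 m.

h ≈ 90.65 m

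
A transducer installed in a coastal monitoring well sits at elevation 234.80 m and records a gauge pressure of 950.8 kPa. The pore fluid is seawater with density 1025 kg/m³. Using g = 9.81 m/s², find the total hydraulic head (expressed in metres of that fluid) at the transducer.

h ≈ 329.36 m

ψ = P/(ρg) = 950.8×1000 / (1025 × 9.81) = 94.56 m.
h = z + ψ = 234.80 + 94.56 = 329.36 m.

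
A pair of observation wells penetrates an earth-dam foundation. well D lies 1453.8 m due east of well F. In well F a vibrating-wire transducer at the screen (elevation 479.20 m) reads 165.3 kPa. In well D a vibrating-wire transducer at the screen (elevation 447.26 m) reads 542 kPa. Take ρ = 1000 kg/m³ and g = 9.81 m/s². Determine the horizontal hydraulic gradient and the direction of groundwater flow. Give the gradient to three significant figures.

i ≈ 0.00444; groundwater flows toward the west

Pressure head at well F: ψ = P/(ρg) = 165.3×1000 / (1000 × 9.81) = 16.85 m.
Total head at well F: h = z + ψ = 479.20 + 16.85 = 496.05 m.
Pressure head at well D: ψ = P/(ρg) = 542×1000 / (1000 × 9.81) = 55.25 m.
Total head at well D: h = z + ψ = 447.26 + 55.25 = 502.51 m.
Head difference: h(well F) − h(well D) = 496.05 − 502.51 = -6.46 m.
Hydraulic gradient: i = |Δh| / L = 6.46 / 1453.8 = 0.00444.
Flow is from higher to lower head: from well D toward well F, i.e. toward the west.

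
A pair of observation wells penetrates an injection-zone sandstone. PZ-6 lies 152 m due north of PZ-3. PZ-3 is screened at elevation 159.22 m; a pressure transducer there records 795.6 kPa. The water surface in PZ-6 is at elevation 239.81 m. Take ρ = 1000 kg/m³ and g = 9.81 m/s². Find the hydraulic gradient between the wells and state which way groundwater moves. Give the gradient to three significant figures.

i ≈ 0.00336; groundwater flows toward the north

Pressure head at PZ-3: ψ = P/(ρg) = 795.6×1000 / (1000 × 9.81) = 81.10 m.
Total head at PZ-3: h = z + ψ = 159.22 + 81.10 = 240.32 m.
Total head at PZ-6: h = 239.81 m (water level in the piezometer is the total head).
Head difference: h(PZ-3) − h(PZ-6) = 240.32 − 239.81 = 0.51 m.
Hydraulic gradient: i = |Δh| / L = 0.51 / 152 = 0.00336.
Flow is from higher to lower head: from PZ-3 toward PZ-6, i.e. toward the north.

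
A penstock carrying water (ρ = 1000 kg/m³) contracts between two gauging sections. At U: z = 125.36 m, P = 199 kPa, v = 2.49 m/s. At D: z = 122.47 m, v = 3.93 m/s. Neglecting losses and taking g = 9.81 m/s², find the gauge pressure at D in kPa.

P₂ ≈ 223 kPa

Pressure head at U: ψ₁ = P₁/(ρg) = 199×1000 / (1000 × 9.81) = 20.29 m.
Velocity heads: v₁²/2g = 2.49²/19.62 = 0.316 m; v₂²/2g = 3.93²/19.62 = 0.787 m.
Total head H = z₁ + ψ₁ + v₁²/2g = 125.36 + 20.29 + 0.316 = 145.97 m.
ψ₂ = H − z₂ − v₂²/2g = 145.97 − 122.47 − 0.787 = 22.71 m.
P₂ = ρgψ₂ = 1000 × 9.81 × 22.71 ≈ 223 kPa.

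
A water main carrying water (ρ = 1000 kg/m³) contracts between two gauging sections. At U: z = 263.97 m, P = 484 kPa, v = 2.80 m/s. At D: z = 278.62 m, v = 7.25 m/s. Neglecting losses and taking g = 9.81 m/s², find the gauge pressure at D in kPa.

P₂ ≈ 318 kPa

Pressure head at U: ψ₁ = P₁/(ρg) = 484×1000 / (1000 × 9.81) = 49.34 m.
Velocity heads: v₁²/2g = 2.80²/19.62 = 0.400 m; v₂²/2g = 7.25²/19.62 = 2.679 m.
Total head H = z₁ + ψ₁ + v₁²/2g = 263.97 + 49.34 + 0.400 = 313.71 m.
ψ₂ = H − z₂ − v₂²/2g = 313.71 − 278.62 − 2.679 = 32.41 m.
P₂ = ρgψ₂ = 1000 × 9.81 × 32.41 ≈ 318 kPa.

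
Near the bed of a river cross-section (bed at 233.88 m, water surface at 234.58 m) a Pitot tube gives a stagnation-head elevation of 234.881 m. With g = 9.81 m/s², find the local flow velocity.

Near the bed, under hydrostatic conditions, the piezometric head (z + ψ) equals the free-surface elevation, 234.58 m.
Velocity head = total − piezometric = 234.881 − 234.58 = 0.301 m.
v = √(2g·h_v) = √(2 × 9.81 × 0.301) = 2.43 m/s.

v ≈ 2.43 m/s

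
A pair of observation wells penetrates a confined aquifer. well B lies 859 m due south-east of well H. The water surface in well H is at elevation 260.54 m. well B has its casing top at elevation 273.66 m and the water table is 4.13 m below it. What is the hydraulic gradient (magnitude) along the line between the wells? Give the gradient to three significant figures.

Total head at well H: h = 260.54 m (water level in the piezometer is the total head).
Total head at well B: h = 273.66 − 4.13 = 269.53 m.
Head difference: h(well H) − h(well B) = 260.54 − 269.53 = -8.99 m.
Hydraulic gradient: i = |Δh| / L = 8.99 / 859 = 0.0105.

i ≈ 0.0105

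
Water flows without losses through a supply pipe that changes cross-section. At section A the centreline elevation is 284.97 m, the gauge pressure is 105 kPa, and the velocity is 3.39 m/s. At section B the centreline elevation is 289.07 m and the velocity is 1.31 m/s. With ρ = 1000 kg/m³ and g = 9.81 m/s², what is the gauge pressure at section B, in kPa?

P₂ ≈ 69.7 kPa

Pressure head at A: ψ₁ = P₁/(ρg) = 105×1000 / (1000 × 9.81) = 10.70 m.
Velocity heads: v₁²/2g = 3.39²/19.62 = 0.586 m; v₂²/2g = 1.31²/19.62 = 0.087 m.
Total head H = z₁ + ψ₁ + v₁²/2g = 284.97 + 10.70 + 0.586 = 296.26 m.
ψ₂ = H − z₂ − v₂²/2g = 296.26 − 289.07 − 0.087 = 7.10 m.
P₂ = ρgψ₂ = 1000 × 9.81 × 7.10 ≈ 69.7 kPa.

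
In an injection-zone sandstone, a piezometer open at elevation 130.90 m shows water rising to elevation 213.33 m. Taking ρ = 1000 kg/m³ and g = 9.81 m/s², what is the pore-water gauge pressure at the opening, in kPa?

P ≈ 809 kPa

Pressure head ψ = h − z = 213.33 − 130.90 = 82.43 m.
P = ρgψ = 1000 × 9.81 × 82.43 = 808638 Pa ≈ 809 kPa.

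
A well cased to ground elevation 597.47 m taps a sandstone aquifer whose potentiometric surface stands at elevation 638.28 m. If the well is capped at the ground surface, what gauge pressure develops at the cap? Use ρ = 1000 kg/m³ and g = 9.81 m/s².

Head above the cap: Δh = 638.28 − 597.47 = 40.81 m.
P = ρgΔh = 1000 × 9.81 × 40.81 = 400346 Pa ≈ 400 kPa.

P ≈ 400 kPa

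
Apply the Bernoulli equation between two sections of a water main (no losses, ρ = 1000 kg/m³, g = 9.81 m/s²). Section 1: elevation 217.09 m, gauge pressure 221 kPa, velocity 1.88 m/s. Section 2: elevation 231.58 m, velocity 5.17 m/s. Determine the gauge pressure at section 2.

P₂ ≈ 67.3 kPa

Pressure head at 1: ψ₁ = P₁/(ρg) = 221×1000 / (1000 × 9.81) = 22.53 m.
Velocity heads: v₁²/2g = 1.88²/19.62 = 0.180 m; v₂²/2g = 5.17²/19.62 = 1.362 m.
Total head H = z₁ + ψ₁ + v₁²/2g = 217.09 + 22.53 + 0.180 = 239.80 m.
ψ₂ = H − z₂ − v₂²/2g = 239.80 − 231.58 − 1.362 = 6.86 m.
P₂ = ρgψ₂ = 1000 × 9.81 × 6.86 ≈ 67.3 kPa.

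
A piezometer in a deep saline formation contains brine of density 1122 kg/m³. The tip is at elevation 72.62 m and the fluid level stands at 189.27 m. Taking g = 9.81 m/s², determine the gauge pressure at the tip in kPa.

P ≈ 1280 kPa

Pressure head ψ = h − z = 189.27 − 72.62 = 116.65 m.
P = ρgψ = 1122 × 9.81 × 116.65 = 1283946 Pa ≈ 1280 kPa.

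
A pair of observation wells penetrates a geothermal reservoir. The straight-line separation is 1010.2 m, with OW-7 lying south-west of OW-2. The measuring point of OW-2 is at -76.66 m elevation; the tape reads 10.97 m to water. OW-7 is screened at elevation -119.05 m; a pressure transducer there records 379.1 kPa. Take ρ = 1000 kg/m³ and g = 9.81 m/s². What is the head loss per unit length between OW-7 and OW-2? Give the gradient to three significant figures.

Total head at OW-2: h = -76.66 − 10.97 = -87.63 m.
Pressure head at OW-7: ψ = P/(ρg) = 379.1×1000 / (1000 × 9.81) = 38.64 m.
Total head at OW-7: h = z + ψ = -119.05 + 38.64 = -80.41 m.
Head difference: h(OW-2) − h(OW-7) = -87.63 − (-80.41) = -7.22 m.
Hydraulic gradient: i = |Δh| / L = 7.22 / 1010.2 = 0.00715.

i ≈ 0.00715 m/m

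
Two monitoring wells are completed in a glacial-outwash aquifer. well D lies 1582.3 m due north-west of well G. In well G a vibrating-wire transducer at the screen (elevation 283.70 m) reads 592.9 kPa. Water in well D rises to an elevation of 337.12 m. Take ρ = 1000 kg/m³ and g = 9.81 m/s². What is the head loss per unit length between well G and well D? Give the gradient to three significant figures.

i ≈ 0.00444 m/m

Pressure head at well G: ψ = P/(ρg) = 592.9×1000 / (1000 × 9.81) = 60.44 m.
Total head at well G: h = z + ψ = 283.70 + 60.44 = 344.14 m.
Total head at well D: h = 337.12 m (water level in the piezometer is the total head).
Head difference: h(well G) − h(well D) = 344.14 − 337.12 = 7.02 m.
Hydraulic gradient: i = |Δh| / L = 7.02 / 1582.3 = 0.00444.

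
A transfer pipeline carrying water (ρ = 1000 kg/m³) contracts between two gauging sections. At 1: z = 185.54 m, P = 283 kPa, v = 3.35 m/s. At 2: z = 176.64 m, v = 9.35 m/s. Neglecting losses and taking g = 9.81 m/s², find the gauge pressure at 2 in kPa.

P₂ ≈ 332 kPa

Pressure head at 1: ψ₁ = P₁/(ρg) = 283×1000 / (1000 × 9.81) = 28.85 m.
Velocity heads: v₁²/2g = 3.35²/19.62 = 0.572 m; v₂²/2g = 9.35²/19.62 = 4.456 m.
Total head H = z₁ + ψ₁ + v₁²/2g = 185.54 + 28.85 + 0.572 = 214.96 m.
ψ₂ = H − z₂ − v₂²/2g = 214.96 − 176.64 − 4.456 = 33.86 m.
P₂ = ρgψ₂ = 1000 × 9.81 × 33.86 ≈ 332 kPa.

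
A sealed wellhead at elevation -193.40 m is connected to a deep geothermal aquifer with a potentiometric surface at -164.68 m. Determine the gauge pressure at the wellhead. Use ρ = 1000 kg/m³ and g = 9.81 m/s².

P ≈ 282 kPa

Head above the cap: Δh = -164.68 − (-193.40) = 28.72 m.
P = ρgΔh = 1000 × 9.81 × 28.72 = 281743 Pa ≈ 282 kPa.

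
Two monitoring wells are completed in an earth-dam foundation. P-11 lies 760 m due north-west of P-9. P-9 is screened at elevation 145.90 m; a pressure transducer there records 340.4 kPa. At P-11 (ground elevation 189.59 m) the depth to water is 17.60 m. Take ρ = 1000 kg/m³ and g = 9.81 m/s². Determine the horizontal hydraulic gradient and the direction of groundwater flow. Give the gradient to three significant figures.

Pressure head at P-9: ψ = P/(ρg) = 340.4×1000 / (1000 × 9.81) = 34.70 m.
Total head at P-9: h = z + ψ = 145.90 + 34.70 = 180.60 m.
Total head at P-11: h = 189.59 − 17.60 = 171.99 m.
Head difference: h(P-9) − h(P-11) = 180.60 − 171.99 = 8.61 m.
Hydraulic gradient: i = |Δh| / L = 8.61 / 760 = 0.0113.
Flow is from higher to lower head: from P-9 toward P-11, i.e. toward the north-west.

i ≈ 0.0113; groundwater flows toward the north-west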